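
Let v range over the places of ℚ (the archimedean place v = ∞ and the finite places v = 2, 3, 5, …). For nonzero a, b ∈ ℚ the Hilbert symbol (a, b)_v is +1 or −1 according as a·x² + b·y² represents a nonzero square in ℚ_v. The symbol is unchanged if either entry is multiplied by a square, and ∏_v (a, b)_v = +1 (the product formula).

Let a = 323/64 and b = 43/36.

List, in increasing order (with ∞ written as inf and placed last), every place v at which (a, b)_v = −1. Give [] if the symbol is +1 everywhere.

[2, 43]

Mod squares: a ≡ 323, b ≡ 43. Check v ∈ {∞, 2, 3, 17, 19, 43}.
v=3: a=3^0·(≡2), b=3^-2·(≡1) mod 3; (2|3)=-1, (1|3)=+1; (−1)^{0·-2·1}·(-1)^-2·(+1)^0 = +1.
v=17: a=17^1·(≡8), b=17^0·(≡13) mod 17; (8|17)=+1, (13|17)=+1; (−1)^{1·0·8}·(+1)^0·(+1)^1 = +1.
v=19: a=19^1·(≡16), b=19^0·(≡7) mod 19; (16|19)=+1, (7|19)=+1; (−1)^{1·0·9}·(+1)^0·(+1)^1 = +1.
v=2: v_2(a)=-6, v_2(b)=-2; units ≡ 3, 3 (mod 8); ε·ε+αω+βω = 1·1+-6·1+-2·1 ≡ 1  ⇒  (a,b)_2 = -1.
v=∞: 323 > 0 and 43 > 0  ⇒  (a,b)_∞ = +1.
v=43: a=43^0·(≡42), b=43^1·(≡6) mod 43; (42|43)=-1, (6|43)=+1; (−1)^{0·1·21}·(-1)^1·(+1)^0 = -1.
Ram(323, 43) = {2, 43}; no ℚ_2-point on the conic.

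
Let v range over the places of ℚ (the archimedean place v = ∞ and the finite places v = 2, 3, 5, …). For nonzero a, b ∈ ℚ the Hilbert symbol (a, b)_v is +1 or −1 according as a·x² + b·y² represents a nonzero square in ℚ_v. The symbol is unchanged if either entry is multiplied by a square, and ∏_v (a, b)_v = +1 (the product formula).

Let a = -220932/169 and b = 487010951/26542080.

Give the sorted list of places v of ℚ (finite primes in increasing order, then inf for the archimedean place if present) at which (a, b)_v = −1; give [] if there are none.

(a, b) ≡ (-17, 595) mod (ℚ^×)²; places V = {2, 3, 5, 7, 13, 17, 19, ∞}.
(a,b)_13: α=-2, u≡3; β=0, v≡4 (mod 13); (3|13)=+1, (4|13)=+1; sign (−1)^0·+1^0·+1^-2 = +1.
(a,b)_17: α=1, u≡8; β=5, v≡16 (mod 17); (8|17)=+1, (16|17)=+1; sign (−1)^0·+1^5·+1^1 = +1.
(a,b)_∞: sgn(-17)=−, sgn(595)=+, so +1.
(a,b)_7: α=0, u≡2; β=3, v≡1 (mod 7); (2|7)=+1, (1|7)=+1; sign (−1)^0·+1^3·+1^0 = +1.
(a,b)_19: α=2, u≡2; β=0, v≡4 (mod 19); (2|19)=-1, (4|19)=+1; sign (−1)^0·-1^0·+1^2 = +1.
(a,b)_3: α=2, u≡1; β=-4, v≡1 (mod 3); (1|3)=+1, (1|3)=+1; sign (−1)^0·+1^-4·+1^2 = +1.
(a,b)_5: α=0, u≡2; β=-1, v≡1 (mod 5); (2|5)=-1, (1|5)=+1; sign (−1)^0·-1^-1·+1^0 = -1.
(a,b)_2: α=2, β=-16; u≡7, v≡3 (mod 8); ε(u)ε(v)=1·1, αω(v)=2·1, βω(u)=-16·0; sum ≡ 1  ⇒  -1.
(-17, 595 / ℚ) ramifies at {2, 5}: a division algebra.

[2, 5]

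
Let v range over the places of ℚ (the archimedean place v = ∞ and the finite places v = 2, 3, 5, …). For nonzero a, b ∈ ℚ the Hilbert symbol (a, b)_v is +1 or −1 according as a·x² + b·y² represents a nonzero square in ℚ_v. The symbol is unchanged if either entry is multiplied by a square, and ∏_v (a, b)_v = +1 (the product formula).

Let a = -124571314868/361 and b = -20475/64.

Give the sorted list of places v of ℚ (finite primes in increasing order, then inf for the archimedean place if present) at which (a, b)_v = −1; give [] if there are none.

Mod squares: a ≡ -77, b ≡ -91. Check v ∈ {∞, 2, 3, 5, 7, 11, 13, 17, 19}.
v=17: a=17^2·(≡1), b=17^0·(≡6) mod 17; (1|17)=+1, (6|17)=-1; (−1)^{2·0·8}·(+1)^0·(-1)^2 = +1.
v=5: a=5^0·(≡2), b=5^2·(≡4) mod 5; (2|5)=-1, (4|5)=+1; (−1)^{0·2·2}·(-1)^2·(+1)^0 = +1.
v=3: a=3^0·(≡1), b=3^2·(≡2) mod 3; (1|3)=+1, (2|3)=-1; (−1)^{0·2·1}·(+1)^2·(-1)^0 = +1.
v=11: a=11^1·(≡5), b=11^0·(≡2) mod 11; (5|11)=+1, (2|11)=-1; (−1)^{1·0·5}·(+1)^0·(-1)^1 = -1.
v=19: a=19^-2·(≡18), b=19^0·(≡1) mod 19; (18|19)=-1, (1|19)=+1; (−1)^{-2·0·9}·(-1)^0·(+1)^-2 = +1.
v=2: v_2(a)=2, v_2(b)=-6; units ≡ 3, 5 (mod 8); ε·ε+αω+βω = 1·0+2·1+-6·1 ≡ 0  ⇒  (a,b)_2 = +1.
v=7: a=7^3·(≡6), b=7^1·(≡1) mod 7; (6|7)=-1, (1|7)=+1; (−1)^{3·1·3}·(-1)^1·(+1)^3 = +1.
v=13: a=13^4·(≡12), b=13^1·(≡2) mod 13; (12|13)=+1, (2|13)=-1; (−1)^{4·1·6}·(+1)^1·(-1)^4 = +1.
v=∞: -77 < 0 and -91 < 0  ⇒  (a,b)_∞ = -1.
(-77, -91 / ℚ) ramifies at {11, ∞}: a division algebra.

[11, inf]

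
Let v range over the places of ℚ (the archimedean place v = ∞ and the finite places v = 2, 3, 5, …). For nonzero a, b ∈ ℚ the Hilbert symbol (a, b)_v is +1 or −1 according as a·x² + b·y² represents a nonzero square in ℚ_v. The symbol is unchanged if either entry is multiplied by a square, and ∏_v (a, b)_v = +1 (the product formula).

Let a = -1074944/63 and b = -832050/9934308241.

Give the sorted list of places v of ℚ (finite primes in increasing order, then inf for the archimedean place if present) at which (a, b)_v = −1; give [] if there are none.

[2, 7, 13, inf]

(a, b) ≡ (-29393, -2) mod (ℚ^×)²; places V = {2, 3, 5, 7, 11, 13, 17, 19, 41, 43, ∞}.
(a,b)_43: α=0, u≡20; β=2, v≡36 (mod 43); (20|43)=-1, (36|43)=+1; sign (−1)^0·-1^2·+1^0 = +1.
(a,b)_17: α=1, u≡12; β=-2, v≡8 (mod 17); (12|17)=-1, (8|17)=+1; sign (−1)^0·-1^-2·+1^1 = +1.
(a,b)_5: α=0, u≡2; β=2, v≡3 (mod 5); (2|5)=-1, (3|5)=-1; sign (−1)^0·-1^2·-1^0 = +1.
(a,b)_7: α=-1, u≡2; β=0, v≡3 (mod 7); (2|7)=+1, (3|7)=-1; sign (−1)^0·+1^0·-1^-1 = -1.
(a,b)_3: α=-2, u≡1; β=2, v≡1 (mod 3); (1|3)=+1, (1|3)=+1; sign (−1)^0·+1^2·+1^-2 = +1.
(a,b)_∞: sgn(-29393)=−, sgn(-2)=−, so -1.
(a,b)_19: α=1, u≡1; β=0, v≡4 (mod 19); (1|19)=+1, (4|19)=+1; sign (−1)^0·+1^0·+1^1 = +1.
(a,b)_13: α=1, u≡4; β=-2, v≡6 (mod 13); (4|13)=+1, (6|13)=-1; sign (−1)^0·+1^-2·-1^1 = -1.
(a,b)_41: α=0, u≡37; β=-2, v≡8 (mod 41); (37|41)=+1, (8|41)=+1; sign (−1)^0·+1^-2·+1^0 = +1.
(a,b)_2: α=8, β=1; u≡7, v≡7 (mod 8); ε(u)ε(v)=1·1, αω(v)=8·0, βω(u)=1·0; sum ≡ 1  ⇒  -1.
(a,b)_11: α=0, u≡8; β=-2, v≡5 (mod 11); (8|11)=-1, (5|11)=+1; sign (−1)^0·-1^-2·+1^0 = +1.
(-29393, -2 / ℚ) ramifies at {2, 7, 13, ∞}: a division algebra.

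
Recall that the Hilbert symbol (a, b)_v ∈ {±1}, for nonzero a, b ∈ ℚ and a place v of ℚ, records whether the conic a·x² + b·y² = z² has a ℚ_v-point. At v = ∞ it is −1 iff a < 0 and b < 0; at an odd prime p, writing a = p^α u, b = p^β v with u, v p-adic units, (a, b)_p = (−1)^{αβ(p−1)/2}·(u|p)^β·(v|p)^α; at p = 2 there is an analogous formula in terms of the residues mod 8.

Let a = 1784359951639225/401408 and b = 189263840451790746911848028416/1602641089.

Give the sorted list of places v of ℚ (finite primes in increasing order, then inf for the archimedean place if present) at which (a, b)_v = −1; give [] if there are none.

Mod squares: a ≡ 2, b ≡ 12121. Check v ∈ {∞, 2, 5, 7, 17, 19, 23, 31, 41, 43}.
v=23: a=23^2·(≡2), b=23^5·(≡21) mod 23; (2|23)=+1, (21|23)=-1; (−1)^{2·5·11}·(+1)^5·(-1)^2 = +1.
v=19: a=19^0·(≡10), b=19^-2·(≡3) mod 19; (10|19)=-1, (3|19)=-1; (−1)^{0·-2·9}·(-1)^-2·(-1)^0 = +1.
v=2: v_2(a)=-13, v_2(b)=8; units ≡ 1, 1 (mod 8); ε·ε+αω+βω = 0·0+-13·0+8·0 ≡ 0  ⇒  (a,b)_2 = +1.
v=17: a=17^4·(≡13), b=17^5·(≡16) mod 17; (13|17)=+1, (16|17)=+1; (−1)^{4·5·8}·(+1)^5·(+1)^4 = +1.
v=∞: 2 > 0 and 12121 > 0  ⇒  (a,b)_∞ = +1.
v=41: a=41^2·(≡10), b=41^4·(≡12) mod 41; (10|41)=+1, (12|41)=-1; (−1)^{2·4·20}·(+1)^4·(-1)^2 = +1.
v=7: a=7^-2·(≡1), b=7^-4·(≡2) mod 7; (1|7)=+1, (2|7)=+1; (−1)^{-2·-4·3}·(+1)^-4·(+1)^-2 = +1.
v=31: a=31^2·(≡14), b=31^5·(≡5) mod 31; (14|31)=+1, (5|31)=+1; (−1)^{2·5·15}·(+1)^5·(+1)^2 = +1.
v=5: a=5^2·(≡3), b=5^0·(≡4) mod 5; (3|5)=-1, (4|5)=+1; (−1)^{2·0·2}·(-1)^0·(+1)^2 = +1.
v=43: a=43^0·(≡19), b=43^-2·(≡24) mod 43; (19|43)=-1, (24|43)=+1; (−1)^{0·-2·21}·(-1)^-2·(+1)^0 = +1.
Every local symbol is +1, so the conic 2·x² + 12121·y² = z² has ℚ_v-points for all v and hence a ℚ-point; (a, b / ℚ) ≅ M_2(ℚ).

[]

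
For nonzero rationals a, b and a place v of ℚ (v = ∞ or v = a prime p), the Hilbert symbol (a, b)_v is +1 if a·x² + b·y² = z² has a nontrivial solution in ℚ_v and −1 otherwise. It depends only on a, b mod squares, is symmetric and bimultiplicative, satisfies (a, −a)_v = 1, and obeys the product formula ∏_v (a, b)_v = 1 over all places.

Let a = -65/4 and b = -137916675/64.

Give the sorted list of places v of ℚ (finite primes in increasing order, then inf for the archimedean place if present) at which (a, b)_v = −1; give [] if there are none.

[5, inf]

Mod squares: a ≡ -65, b ≡ -403. Check v ∈ {∞, 2, 3, 5, 13, 31}.
v=5: a=5^1·(≡3), b=5^2·(≡2) mod 5; (3|5)=-1, (2|5)=-1; (−1)^{1·2·2}·(-1)^2·(-1)^1 = -1.
v=3: a=3^0·(≡1), b=3^4·(≡2) mod 3; (1|3)=+1, (2|3)=-1; (−1)^{0·4·1}·(+1)^4·(-1)^0 = +1.
v=∞: -65 < 0 and -403 < 0  ⇒  (a,b)_∞ = -1.
v=2: v_2(a)=-2, v_2(b)=-6; units ≡ 7, 5 (mod 8); ε·ε+αω+βω = 1·0+-2·1+-6·0 ≡ 0  ⇒  (a,b)_2 = +1.
v=13: a=13^1·(≡2), b=13^3·(≡11) mod 13; (2|13)=-1, (11|13)=-1; (−1)^{1·3·6}·(-1)^3·(-1)^1 = +1.
v=31: a=31^0·(≡7), b=31^1·(≡20) mod 31; (7|31)=+1, (20|31)=+1; (−1)^{0·1·15}·(+1)^1·(+1)^0 = +1.
(-65, -403 / ℚ) ramifies at {5, ∞}: a division algebra.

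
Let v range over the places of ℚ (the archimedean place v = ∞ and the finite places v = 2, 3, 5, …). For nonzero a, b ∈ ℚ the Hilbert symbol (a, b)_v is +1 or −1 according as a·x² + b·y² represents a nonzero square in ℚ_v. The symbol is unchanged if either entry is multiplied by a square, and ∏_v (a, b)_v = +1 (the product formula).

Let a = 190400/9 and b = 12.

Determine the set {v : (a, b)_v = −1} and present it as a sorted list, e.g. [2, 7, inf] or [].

Mod squares: a ≡ 119, b ≡ 3. Check v ∈ {∞, 2, 3, 5, 7, 17}.
v=3: a=3^-2·(≡2), b=3^1·(≡1) mod 3; (2|3)=-1, (1|3)=+1; (−1)^{-2·1·1}·(-1)^1·(+1)^-2 = -1.
v=17: a=17^1·(≡11), b=17^0·(≡12) mod 17; (11|17)=-1, (12|17)=-1; (−1)^{1·0·8}·(-1)^0·(-1)^1 = -1.
v=7: a=7^1·(≡6), b=7^0·(≡5) mod 7; (6|7)=-1, (5|7)=-1; (−1)^{1·0·3}·(-1)^0·(-1)^1 = -1.
v=2: v_2(a)=6, v_2(b)=2; units ≡ 7, 3 (mod 8); ε·ε+αω+βω = 1·1+6·1+2·0 ≡ 1  ⇒  (a,b)_2 = -1.
v=5: a=5^2·(≡4), b=5^0·(≡2) mod 5; (4|5)=+1, (2|5)=-1; (−1)^{2·0·2}·(+1)^0·(-1)^2 = +1.
v=∞: 119 > 0 and 3 > 0  ⇒  (a,b)_∞ = +1.
|Ram(119, 3)| = 4, even; anisotropic at {2, 3, 7, 17}.

[2, 3, 7, 17]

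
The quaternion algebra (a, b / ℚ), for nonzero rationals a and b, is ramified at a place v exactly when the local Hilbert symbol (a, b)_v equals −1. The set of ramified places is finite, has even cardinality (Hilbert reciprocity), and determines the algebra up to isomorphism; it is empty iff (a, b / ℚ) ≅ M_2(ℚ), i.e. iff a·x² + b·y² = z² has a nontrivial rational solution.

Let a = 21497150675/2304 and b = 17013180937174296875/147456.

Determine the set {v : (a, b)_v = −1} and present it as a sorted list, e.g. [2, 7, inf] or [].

(a, b) ≡ (30107, 12155) mod (ℚ^×)²; places V = {2, 3, 5, 7, 11, 13, 17, 23, ∞}.
(a,b)_17: α=1, u≡14; β=1, v≡8 (mod 17); (14|17)=-1, (8|17)=+1; sign (−1)^0·-1^1·+1^1 = -1.
(a,b)_13: α=4, u≡9; β=5, v≡10 (mod 13); (9|13)=+1, (10|13)=+1; sign (−1)^0·+1^5·+1^4 = +1.
(a,b)_∞: sgn(30107)=+, sgn(12155)=+, so +1.
(a,b)_11: α=1, u≡5; β=3, v≡9 (mod 11); (5|11)=+1, (9|11)=+1; sign (−1)^1·+1^3·+1^1 = -1.
(a,b)_23: α=1, u≡5; β=2, v≡5 (mod 23); (5|23)=-1, (5|23)=-1; sign (−1)^0·-1^2·-1^1 = -1.
(a,b)_3: α=-2, u≡2; β=-2, v≡2 (mod 3); (2|3)=-1, (2|3)=-1; sign (−1)^0·-1^-2·-1^-2 = +1.
(a,b)_7: α=1, u≡5; β=2, v≡3 (mod 7); (5|7)=-1, (3|7)=-1; sign (−1)^0·-1^2·-1^1 = -1.
(a,b)_5: α=2, u≡3; β=7, v≡1 (mod 5); (3|5)=-1, (1|5)=+1; sign (−1)^0·-1^7·+1^2 = -1.
(a,b)_2: α=-8, β=-14; u≡3, v≡3 (mod 8); ε(u)ε(v)=1·1, αω(v)=-8·1, βω(u)=-14·1; sum ≡ 1  ⇒  -1.
Ram(30107, 12155) = {2, 5, 7, 11, 17, 23}; no ℚ_2-point on the conic.

[2, 5, 7, 11, 17, 23]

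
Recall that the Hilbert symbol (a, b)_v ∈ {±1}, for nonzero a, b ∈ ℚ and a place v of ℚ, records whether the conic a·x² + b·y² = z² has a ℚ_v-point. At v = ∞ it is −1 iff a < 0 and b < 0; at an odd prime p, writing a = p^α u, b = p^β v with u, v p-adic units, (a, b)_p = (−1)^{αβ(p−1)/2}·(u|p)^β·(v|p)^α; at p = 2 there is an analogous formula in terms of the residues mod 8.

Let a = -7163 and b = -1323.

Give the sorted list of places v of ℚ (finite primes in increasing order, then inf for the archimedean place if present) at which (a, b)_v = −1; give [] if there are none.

[29, inf]

(a, b) ≡ (-7163, -3) mod (ℚ^×)²; places V = {2, 3, 7, 13, 19, 29, ∞}.
(a,b)_2: α=0, β=0; u≡5, v≡5 (mod 8); ε(u)ε(v)=0·0, αω(v)=0·1, βω(u)=0·1; sum ≡ 0  ⇒  +1.
(a,b)_∞: sgn(-7163)=−, sgn(-3)=−, so -1.
(a,b)_29: α=1, u≡14; β=0, v≡11 (mod 29); (14|29)=-1, (11|29)=-1; sign (−1)^0·-1^0·-1^1 = -1.
(a,b)_19: α=1, u≡3; β=0, v≡7 (mod 19); (3|19)=-1, (7|19)=+1; sign (−1)^0·-1^0·+1^1 = +1.
(a,b)_7: α=0, u≡5; β=2, v≡1 (mod 7); (5|7)=-1, (1|7)=+1; sign (−1)^0·-1^2·+1^0 = +1.
(a,b)_3: α=0, u≡1; β=3, v≡2 (mod 3); (1|3)=+1, (2|3)=-1; sign (−1)^0·+1^3·-1^0 = +1.
(a,b)_13: α=1, u≡8; β=0, v≡3 (mod 13); (8|13)=-1, (3|13)=+1; sign (−1)^0·-1^0·+1^1 = +1.
(-7163, -3 / ℚ) ramifies at {29, ∞}: a division algebra.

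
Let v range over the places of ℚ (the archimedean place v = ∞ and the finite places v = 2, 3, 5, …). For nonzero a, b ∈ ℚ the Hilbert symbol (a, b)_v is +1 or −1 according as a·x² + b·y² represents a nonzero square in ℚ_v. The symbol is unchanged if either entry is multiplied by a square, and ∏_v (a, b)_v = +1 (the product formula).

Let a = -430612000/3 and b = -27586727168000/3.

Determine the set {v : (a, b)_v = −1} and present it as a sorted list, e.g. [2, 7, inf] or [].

Mod squares: a ≡ -390, b ≡ -2310. Check v ∈ {∞, 2, 3, 5, 7, 11, 13}.
v=2: v_2(a)=5, v_2(b)=11; units ≡ 5, 5 (mod 8); ε·ε+αω+βω = 0·0+5·1+11·1 ≡ 0  ⇒  (a,b)_2 = +1.
v=7: a=7^2·(≡1), b=7^3·(≡3) mod 7; (1|7)=+1, (3|7)=-1; (−1)^{2·3·3}·(+1)^3·(-1)^2 = +1.
v=13: a=13^3·(≡9), b=13^4·(≡9) mod 13; (9|13)=+1, (9|13)=+1; (−1)^{3·4·6}·(+1)^4·(+1)^3 = +1.
v=3: a=3^-1·(≡2), b=3^-1·(≡1) mod 3; (2|3)=-1, (1|3)=+1; (−1)^{-1·-1·1}·(-1)^-1·(+1)^-1 = +1.
v=5: a=5^3·(≡3), b=5^3·(≡2) mod 5; (3|5)=-1, (2|5)=-1; (−1)^{3·3·2}·(-1)^3·(-1)^3 = +1.
v=∞: -390 < 0 and -2310 < 0  ⇒  (a,b)_∞ = -1.
v=11: a=11^0·(≡2), b=11^1·(≡10) mod 11; (2|11)=-1, (10|11)=-1; (−1)^{0·1·5}·(-1)^1·(-1)^0 = -1.
|Ram(-390, -2310)| = 2, even; anisotropic at {11, ∞}.

[11, inf]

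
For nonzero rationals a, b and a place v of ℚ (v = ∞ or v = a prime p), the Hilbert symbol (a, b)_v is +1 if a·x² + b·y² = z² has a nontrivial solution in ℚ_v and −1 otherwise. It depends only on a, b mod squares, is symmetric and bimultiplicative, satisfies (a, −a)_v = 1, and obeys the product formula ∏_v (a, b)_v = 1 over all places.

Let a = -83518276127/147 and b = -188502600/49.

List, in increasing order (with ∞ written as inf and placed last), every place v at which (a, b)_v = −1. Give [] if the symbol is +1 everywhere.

(a, b) ≡ (-429, -66) mod (ℚ^×)²; places V = {2, 3, 5, 7, 11, 13, ∞}.
(a,b)_2: α=0, β=3; u≡3, v≡7 (mod 8); ε(u)ε(v)=1·1, αω(v)=0·0, βω(u)=3·1; sum ≡ 0  ⇒  +1.
(a,b)_5: α=0, u≡4; β=2, v≡4 (mod 5); (4|5)=+1, (4|5)=+1; sign (−1)^0·+1^2·+1^0 = +1.
(a,b)_∞: sgn(-429)=−, sgn(-66)=−, so -1.
(a,b)_3: α=-1, u≡1; β=1, v≡2 (mod 3); (1|3)=+1, (2|3)=-1; sign (−1)^1·+1^1·-1^-1 = +1.
(a,b)_7: α=-2, u≡5; β=-2, v≡1 (mod 7); (5|7)=-1, (1|7)=+1; sign (−1)^0·-1^-2·+1^-2 = +1.
(a,b)_13: α=7, u≡2; β=4, v≡3 (mod 13); (2|13)=-1, (3|13)=+1; sign (−1)^0·-1^4·+1^7 = +1.
(a,b)_11: α=3, u≡1; β=1, v≡5 (mod 11); (1|11)=+1, (5|11)=+1; sign (−1)^1·+1^1·+1^3 = -1.
|Ram(-429, -66)| = 2, even; anisotropic at {11, ∞}.

[11, inf]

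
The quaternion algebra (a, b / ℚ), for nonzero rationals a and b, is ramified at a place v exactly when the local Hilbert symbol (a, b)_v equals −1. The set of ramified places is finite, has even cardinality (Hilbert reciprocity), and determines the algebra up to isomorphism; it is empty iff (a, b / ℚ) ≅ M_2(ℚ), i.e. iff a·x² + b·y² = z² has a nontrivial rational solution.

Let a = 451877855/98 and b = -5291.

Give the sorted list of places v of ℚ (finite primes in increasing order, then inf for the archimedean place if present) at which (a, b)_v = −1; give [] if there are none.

(a, b) ≡ (903755710, -5291) mod (ℚ^×)²; places V = {2, 5, 7, 11, 13, 19, 29, 31, 37, ∞}.
(a,b)_31: α=1, u≡8; β=0, v≡10 (mod 31); (8|31)=+1, (10|31)=+1; sign (−1)^0·+1^0·+1^1 = +1.
(a,b)_7: α=-2, u≡1; β=0, v≡1 (mod 7); (1|7)=+1, (1|7)=+1; sign (−1)^0·+1^0·+1^-2 = +1.
(a,b)_∞: sgn(903755710)=+, sgn(-5291)=−, so +1.
(a,b)_37: α=1, u≡12; β=1, v≡5 (mod 37); (12|37)=+1, (5|37)=-1; sign (−1)^0·+1^1·-1^1 = -1.
(a,b)_19: α=1, u≡14; β=0, v≡10 (mod 19); (14|19)=-1, (10|19)=-1; sign (−1)^0·-1^0·-1^1 = -1.
(a,b)_13: α=1, u≡12; β=1, v≡9 (mod 13); (12|13)=+1, (9|13)=+1; sign (−1)^0·+1^1·+1^1 = +1.
(a,b)_29: α=1, u≡11; β=0, v≡16 (mod 29); (11|29)=-1, (16|29)=+1; sign (−1)^0·-1^0·+1^1 = +1.
(a,b)_2: α=-1, β=0; u≡7, v≡5 (mod 8); ε(u)ε(v)=1·0, αω(v)=-1·1, βω(u)=0·0; sum ≡ 1  ⇒  -1.
(a,b)_5: α=1, u≡2; β=0, v≡4 (mod 5); (2|5)=-1, (4|5)=+1; sign (−1)^0·-1^0·+1^1 = +1.
(a,b)_11: α=1, u≡3; β=1, v≡3 (mod 11); (3|11)=+1, (3|11)=+1; sign (−1)^1·+1^1·+1^1 = -1.
(903755710, -5291 / ℚ) ramifies at {2, 11, 19, 37}: a division algebra.

[2, 11, 19, 37]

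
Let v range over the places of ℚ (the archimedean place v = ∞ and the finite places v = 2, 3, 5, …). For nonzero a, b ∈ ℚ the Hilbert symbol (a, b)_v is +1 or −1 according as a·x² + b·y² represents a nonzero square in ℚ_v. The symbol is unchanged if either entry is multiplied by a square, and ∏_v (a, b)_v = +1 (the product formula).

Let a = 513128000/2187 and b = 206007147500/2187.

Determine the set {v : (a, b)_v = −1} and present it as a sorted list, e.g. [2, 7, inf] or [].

[3, 5, 7, 11]

(a, b) ≡ (19635, 33) mod (ℚ^×)²; places V = {2, 3, 5, 7, 11, 17, 23, ∞}.
(a,b)_7: α=3, u≡3; β=2, v≡6 (mod 7); (3|7)=-1, (6|7)=-1; sign (−1)^0·-1^2·-1^3 = -1.
(a,b)_5: α=3, u≡2; β=4, v≡3 (mod 5); (2|5)=-1, (3|5)=-1; sign (−1)^0·-1^4·-1^3 = -1.
(a,b)_17: α=1, u≡13; β=2, v≡13 (mod 17); (13|17)=+1, (13|17)=+1; sign (−1)^0·+1^2·+1^1 = +1.
(a,b)_11: α=1, u≡4; β=1, v≡5 (mod 11); (4|11)=+1, (5|11)=+1; sign (−1)^1·+1^1·+1^1 = -1.
(a,b)_2: α=6, β=2; u≡3, v≡1 (mod 8); ε(u)ε(v)=1·0, αω(v)=6·0, βω(u)=2·1; sum ≡ 0  ⇒  +1.
(a,b)_23: α=0, u≡12; β=2, v≡5 (mod 23); (12|23)=+1, (5|23)=-1; sign (−1)^0·+1^2·-1^0 = +1.
(a,b)_∞: sgn(19635)=+, sgn(33)=+, so +1.
(a,b)_3: α=-7, u≡2; β=-7, v≡2 (mod 3); (2|3)=-1, (2|3)=-1; sign (−1)^1·-1^-7·-1^-7 = -1.
(19635, 33 / ℚ) ramifies at {3, 5, 7, 11}: a division algebra.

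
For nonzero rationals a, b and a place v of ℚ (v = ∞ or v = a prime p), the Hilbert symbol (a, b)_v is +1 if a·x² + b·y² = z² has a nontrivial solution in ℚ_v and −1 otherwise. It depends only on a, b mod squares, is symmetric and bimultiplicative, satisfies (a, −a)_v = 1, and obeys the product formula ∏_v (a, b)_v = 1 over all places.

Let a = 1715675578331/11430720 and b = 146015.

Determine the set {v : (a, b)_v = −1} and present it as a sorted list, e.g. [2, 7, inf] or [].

(a, b) ≡ (2482255, 146015) mod (ℚ^×)²; places V = {2, 3, 5, 7, 11, 13, 17, 19, 29, 53, ∞}.
(a,b)_13: α=4, u≡1; β=0, v≡12 (mod 13); (1|13)=+1, (12|13)=+1; sign (−1)^0·+1^0·+1^4 = +1.
(a,b)_17: α=1, u≡9; β=0, v≡2 (mod 17); (9|17)=+1, (2|17)=+1; sign (−1)^0·+1^0·+1^1 = +1.
(a,b)_29: α=1, u≡5; β=1, v≡18 (mod 29); (5|29)=+1, (18|29)=-1; sign (−1)^0·+1^1·-1^1 = -1.
(a,b)_∞: sgn(2482255)=+, sgn(146015)=+, so +1.
(a,b)_5: α=-1, u≡4; β=1, v≡3 (mod 5); (4|5)=+1, (3|5)=-1; sign (−1)^0·+1^1·-1^-1 = -1.
(a,b)_11: α=2, u≡7; β=0, v≡1 (mod 11); (7|11)=-1, (1|11)=+1; sign (−1)^0·-1^0·+1^2 = +1.
(a,b)_53: α=1, u≡6; β=1, v≡52 (mod 53); (6|53)=+1, (52|53)=+1; sign (−1)^0·+1^1·+1^1 = +1.
(a,b)_7: α=-2, u≡3; β=0, v≡2 (mod 7); (3|7)=-1, (2|7)=+1; sign (−1)^0·-1^0·+1^-2 = +1.
(a,b)_2: α=-6, β=0; u≡7, v≡7 (mod 8); ε(u)ε(v)=1·1, αω(v)=-6·0, βω(u)=0·0; sum ≡ 1  ⇒  -1.
(a,b)_3: α=-6, u≡1; β=0, v≡2 (mod 3); (1|3)=+1, (2|3)=-1; sign (−1)^0·+1^0·-1^-6 = +1.
(a,b)_19: α=1, u≡7; β=1, v≡9 (mod 19); (7|19)=+1, (9|19)=+1; sign (−1)^1·+1^1·+1^1 = -1.
|Ram(2482255, 146015)| = 4, even; anisotropic at {2, 5, 19, 29}.

[2, 5, 19, 29]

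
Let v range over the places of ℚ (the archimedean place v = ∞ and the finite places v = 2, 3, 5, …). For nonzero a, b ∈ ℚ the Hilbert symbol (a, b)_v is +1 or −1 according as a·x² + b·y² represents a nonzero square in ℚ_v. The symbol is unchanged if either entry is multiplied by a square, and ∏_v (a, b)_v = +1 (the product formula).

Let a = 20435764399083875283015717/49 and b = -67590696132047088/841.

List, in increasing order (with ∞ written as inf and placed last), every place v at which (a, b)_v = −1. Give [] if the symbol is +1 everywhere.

Mod squares: a ≡ 305877, b ≡ -143. Check v ∈ {∞, 2, 3, 7, 11, 13, 23, 29, 31}.
v=2: v_2(a)=0, v_2(b)=4; units ≡ 5, 1 (mod 8); ε·ε+αω+βω = 0·0+0·0+4·1 ≡ 0  ⇒  (a,b)_2 = +1.
v=7: a=7^-2·(≡3), b=7^2·(≡2) mod 7; (3|7)=-1, (2|7)=+1; (−1)^{-2·2·3}·(-1)^2·(+1)^-2 = +1.
v=∞: 305877 > 0 and -143 < 0  ⇒  (a,b)_∞ = +1.
v=3: a=3^7·(≡1), b=3^4·(≡1) mod 3; (1|3)=+1, (1|3)=+1; (−1)^{7·4·1}·(+1)^4·(+1)^7 = +1.
v=11: a=11^9·(≡10), b=11^5·(≡5) mod 11; (10|11)=-1, (5|11)=+1; (−1)^{9·5·5}·(-1)^5·(+1)^9 = +1.
v=13: a=13^1·(≡4), b=13^1·(≡6) mod 13; (4|13)=+1, (6|13)=-1; (−1)^{1·1·6}·(+1)^1·(-1)^1 = -1.
v=29: a=29^2·(≡19), b=29^-2·(≡10) mod 29; (19|29)=-1, (10|29)=-1; (−1)^{2·-2·14}·(-1)^-2·(-1)^2 = +1.
v=23: a=23^3·(≡10), b=23^2·(≡2) mod 23; (10|23)=-1, (2|23)=+1; (−1)^{3·2·11}·(-1)^2·(+1)^3 = +1.
v=31: a=31^3·(≡7), b=31^2·(≡27) mod 31; (7|31)=+1, (27|31)=-1; (−1)^{3·2·15}·(+1)^2·(-1)^3 = -1.
|Ram(305877, -143)| = 2, even; anisotropic at {13, 31}.

[13, 31]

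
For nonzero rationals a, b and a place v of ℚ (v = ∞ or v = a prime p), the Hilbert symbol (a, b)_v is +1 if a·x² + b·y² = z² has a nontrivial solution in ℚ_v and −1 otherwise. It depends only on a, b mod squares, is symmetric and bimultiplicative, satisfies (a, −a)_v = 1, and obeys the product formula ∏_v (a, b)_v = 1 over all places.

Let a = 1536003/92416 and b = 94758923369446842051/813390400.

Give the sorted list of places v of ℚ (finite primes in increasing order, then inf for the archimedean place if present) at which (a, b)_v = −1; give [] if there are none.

[2, 29, 43, 47]

(a, b) ≡ (43, 218670179) mod (ℚ^×)²; places V = {2, 3, 5, 7, 13, 19, 23, 29, 31, 41, 43, 47, ∞}.
(a,b)_41: α=0, u≡10; β=1, v≡23 (mod 41); (10|41)=+1, (23|41)=+1; sign (−1)^0·+1^1·+1^0 = +1.
(a,b)_43: α=1, u≡13; β=3, v≡16 (mod 43); (13|43)=+1, (16|43)=+1; sign (−1)^1·+1^3·+1^1 = -1.
(a,b)_23: α=0, u≡20; β=-2, v≡8 (mod 23); (20|23)=-1, (8|23)=+1; sign (−1)^0·-1^-2·+1^0 = +1.
(a,b)_5: α=0, u≡3; β=-2, v≡1 (mod 5); (3|5)=-1, (1|5)=+1; sign (−1)^0·-1^-2·+1^0 = +1.
(a,b)_2: α=-8, β=-6; u≡3, v≡3 (mod 8); ε(u)ε(v)=1·1, αω(v)=-8·1, βω(u)=-6·1; sum ≡ 1  ⇒  -1.
(a,b)_29: α=0, u≡14; β=1, v≡3 (mod 29); (14|29)=-1, (3|29)=-1; sign (−1)^0·-1^1·-1^0 = -1.
(a,b)_13: α=0, u≡12; β=1, v≡6 (mod 13); (12|13)=+1, (6|13)=-1; sign (−1)^0·+1^1·-1^0 = +1.
(a,b)_19: α=-2, u≡9; β=0, v≡8 (mod 19); (9|19)=+1, (8|19)=-1; sign (−1)^0·+1^0·-1^-2 = +1.
(a,b)_47: α=0, u≡40; β=1, v≡24 (mod 47); (40|47)=-1, (24|47)=+1; sign (−1)^0·-1^1·+1^0 = -1.
(a,b)_7: α=2, u≡4; β=3, v≡6 (mod 7); (4|7)=+1, (6|7)=-1; sign (−1)^0·+1^3·-1^2 = +1.
(a,b)_∞: sgn(43)=+, sgn(218670179)=+, so +1.
(a,b)_3: α=6, u≡1; β=14, v≡2 (mod 3); (1|3)=+1, (2|3)=-1; sign (−1)^0·+1^14·-1^6 = +1.
(a,b)_31: α=0, u≡3; β=-2, v≡22 (mod 31); (3|31)=-1, (22|31)=-1; sign (−1)^0·-1^-2·-1^0 = +1.
Ram(43, 218670179) = {2, 29, 43, 47}; no ℚ_2-point on the conic.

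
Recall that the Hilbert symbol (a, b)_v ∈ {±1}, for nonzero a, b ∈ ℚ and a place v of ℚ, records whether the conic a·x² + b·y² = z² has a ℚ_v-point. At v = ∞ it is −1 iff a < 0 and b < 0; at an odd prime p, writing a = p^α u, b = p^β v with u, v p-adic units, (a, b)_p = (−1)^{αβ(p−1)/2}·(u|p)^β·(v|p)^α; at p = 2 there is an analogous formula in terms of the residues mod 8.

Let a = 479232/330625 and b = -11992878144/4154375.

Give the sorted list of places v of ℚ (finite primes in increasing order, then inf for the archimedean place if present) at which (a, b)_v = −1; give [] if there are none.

[]

(a, b) ≡ (13, -23) mod (ℚ^×)²; places V = {2, 3, 5, 13, 17, 23, ∞}.
(a,b)_∞: sgn(13)=+, sgn(-23)=−, so +1.
(a,b)_2: α=12, β=6; u≡5, v≡1 (mod 8); ε(u)ε(v)=0·0, αω(v)=12·0, βω(u)=6·1; sum ≡ 0  ⇒  +1.
(a,b)_13: α=1, u≡1; β=4, v≡12 (mod 13); (1|13)=+1, (12|13)=+1; sign (−1)^0·+1^4·+1^1 = +1.
(a,b)_3: α=2, u≡1; β=8, v≡1 (mod 3); (1|3)=+1, (1|3)=+1; sign (−1)^0·+1^8·+1^2 = +1.
(a,b)_17: α=0, u≡4; β=-2, v≡3 (mod 17); (4|17)=+1, (3|17)=-1; sign (−1)^0·+1^-2·-1^0 = +1.
(a,b)_23: α=-2, u≡1; β=-1, v≡21 (mod 23); (1|23)=+1, (21|23)=-1; sign (−1)^0·+1^-1·-1^-2 = +1.
(a,b)_5: α=-4, u≡3; β=-4, v≡3 (mod 5); (3|5)=-1, (3|5)=-1; sign (−1)^0·-1^-4·-1^-4 = +1.
Every local symbol is +1, so the conic 13·x² + -23·y² = z² has ℚ_v-points for all v and hence a ℚ-point; (a, b / ℚ) ≅ M_2(ℚ).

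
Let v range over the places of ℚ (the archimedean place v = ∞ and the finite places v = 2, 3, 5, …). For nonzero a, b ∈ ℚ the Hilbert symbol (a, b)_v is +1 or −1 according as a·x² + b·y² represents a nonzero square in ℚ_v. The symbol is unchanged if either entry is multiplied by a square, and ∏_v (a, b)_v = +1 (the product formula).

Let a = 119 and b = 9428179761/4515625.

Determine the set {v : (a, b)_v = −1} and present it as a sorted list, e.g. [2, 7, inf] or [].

(a, b) ≡ (119, 1001) mod (ℚ^×)²; places V = {2, 3, 5, 7, 11, 13, 17, 31, ∞}.
(a,b)_13: α=0, u≡2; β=1, v≡9 (mod 13); (2|13)=-1, (9|13)=+1; sign (−1)^0·-1^1·+1^0 = -1.
(a,b)_∞: sgn(119)=+, sgn(1001)=+, so +1.
(a,b)_31: α=0, u≡26; β=2, v≡20 (mod 31); (26|31)=-1, (20|31)=+1; sign (−1)^0·-1^2·+1^0 = +1.
(a,b)_3: α=0, u≡2; β=4, v≡2 (mod 3); (2|3)=-1, (2|3)=-1; sign (−1)^0·-1^4·-1^0 = +1.
(a,b)_11: α=0, u≡9; β=3, v≡1 (mod 11); (9|11)=+1, (1|11)=+1; sign (−1)^0·+1^3·+1^0 = +1.
(a,b)_5: α=0, u≡4; β=-6, v≡4 (mod 5); (4|5)=+1, (4|5)=+1; sign (−1)^0·+1^-6·+1^0 = +1.
(a,b)_17: α=1, u≡7; β=-2, v≡4 (mod 17); (7|17)=-1, (4|17)=+1; sign (−1)^0·-1^-2·+1^1 = +1.
(a,b)_2: α=0, β=0; u≡7, v≡1 (mod 8); ε(u)ε(v)=1·0, αω(v)=0·0, βω(u)=0·0; sum ≡ 0  ⇒  +1.
(a,b)_7: α=1, u≡3; β=1, v≡3 (mod 7); (3|7)=-1, (3|7)=-1; sign (−1)^1·-1^1·-1^1 = -1.
(119, 1001 / ℚ) ramifies at {7, 13}: a division algebra.

[7, 13]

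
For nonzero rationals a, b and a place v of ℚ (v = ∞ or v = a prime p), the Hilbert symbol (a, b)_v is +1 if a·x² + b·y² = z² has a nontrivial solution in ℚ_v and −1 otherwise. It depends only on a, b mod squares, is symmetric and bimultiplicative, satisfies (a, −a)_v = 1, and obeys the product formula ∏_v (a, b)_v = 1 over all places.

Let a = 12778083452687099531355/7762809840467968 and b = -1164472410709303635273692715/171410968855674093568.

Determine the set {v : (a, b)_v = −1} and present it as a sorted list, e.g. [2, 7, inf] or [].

Mod squares: a ≡ 1188385, b ≡ -2376770. Check v ∈ {∞, 2, 3, 5, 7, 11, 13, 17, 31, 37, 41, 43, 47}.
v=17: a=17^-1·(≡1), b=17^1·(≡13) mod 17; (1|17)=+1, (13|17)=+1; (−1)^{-1·1·8}·(+1)^1·(+1)^-1 = +1.
v=5: a=5^1·(≡2), b=5^1·(≡4) mod 5; (2|5)=-1, (4|5)=+1; (−1)^{1·1·2}·(-1)^1·(+1)^1 = -1.
v=43: a=43^4·(≡19), b=43^6·(≡27) mod 43; (19|43)=-1, (27|43)=-1; (−1)^{4·6·21}·(-1)^6·(-1)^4 = +1.
v=13: a=13^-2·(≡10), b=13^0·(≡8) mod 13; (10|13)=+1, (8|13)=-1; (−1)^{-2·0·6}·(+1)^0·(-1)^-2 = +1.
v=37: a=37^2·(≡8), b=37^0·(≡33) mod 37; (8|37)=-1, (33|37)=+1; (−1)^{2·0·18}·(-1)^0·(+1)^2 = +1.
v=31: a=31^1·(≡4), b=31^1·(≡26) mod 31; (4|31)=+1, (26|31)=-1; (−1)^{1·1·15}·(+1)^1·(-1)^1 = +1.
v=47: a=47^2·(≡37), b=47^2·(≡35) mod 47; (37|47)=+1, (35|47)=-1; (−1)^{2·2·23}·(+1)^2·(-1)^2 = +1.
v=2: v_2(a)=-24, v_2(b)=-43; units ≡ 1, 7 (mod 8); ε·ε+αω+βω = 0·1+-24·0+-43·0 ≡ 0  ⇒  (a,b)_2 = +1.
v=7: a=7^4·(≡1), b=7^6·(≡3) mod 7; (1|7)=+1, (3|7)=-1; (−1)^{4·6·3}·(+1)^6·(-1)^4 = +1.
v=3: a=3^4·(≡1), b=3^8·(≡1) mod 3; (1|3)=+1, (1|3)=+1; (−1)^{4·8·1}·(+1)^8·(+1)^4 = +1.
v=41: a=41^1·(≡5), b=41^1·(≡23) mod 41; (5|41)=+1, (23|41)=+1; (−1)^{1·1·20}·(+1)^1·(+1)^1 = +1.
v=∞: 1188385 > 0 and -2376770 < 0  ⇒  (a,b)_∞ = +1.
v=11: a=11^-5·(≡3), b=11^-7·(≡9) mod 11; (3|11)=+1, (9|11)=+1; (−1)^{-5·-7·5}·(+1)^-7·(+1)^-5 = -1.
|Ram(1188385, -2376770)| = 2, even; anisotropic at {5, 11}.

[5, 11]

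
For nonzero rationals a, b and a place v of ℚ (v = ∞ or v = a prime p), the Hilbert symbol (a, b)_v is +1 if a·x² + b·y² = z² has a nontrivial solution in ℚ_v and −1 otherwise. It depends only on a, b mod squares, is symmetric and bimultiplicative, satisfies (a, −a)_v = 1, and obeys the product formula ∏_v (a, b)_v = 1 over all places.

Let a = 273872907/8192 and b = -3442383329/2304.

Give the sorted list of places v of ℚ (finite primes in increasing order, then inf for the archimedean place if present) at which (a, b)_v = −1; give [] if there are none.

Mod squares: a ≡ 15334, b ≡ -41. Check v ∈ {∞, 2, 3, 7, 11, 17, 41}.
v=7: a=7^2·(≡1), b=7^4·(≡4) mod 7; (1|7)=+1, (4|7)=+1; (−1)^{2·4·3}·(+1)^4·(+1)^2 = +1.
v=2: v_2(a)=-13, v_2(b)=-8; units ≡ 3, 7 (mod 8); ε·ε+αω+βω = 1·1+-13·0+-8·1 ≡ 1  ⇒  (a,b)_2 = -1.
v=11: a=11^1·(≡2), b=11^2·(≡1) mod 11; (2|11)=-1, (1|11)=+1; (−1)^{1·2·5}·(-1)^2·(+1)^1 = +1.
v=17: a=17^1·(≡16), b=17^2·(≡7) mod 17; (16|17)=+1, (7|17)=-1; (−1)^{1·2·8}·(+1)^2·(-1)^1 = -1.
v=3: a=3^6·(≡1), b=3^-2·(≡1) mod 3; (1|3)=+1, (1|3)=+1; (−1)^{6·-2·1}·(+1)^-2·(+1)^6 = +1.
v=∞: 15334 > 0 and -41 < 0  ⇒  (a,b)_∞ = +1.
v=41: a=41^1·(≡2), b=41^1·(≡32) mod 41; (2|41)=+1, (32|41)=+1; (−1)^{1·1·20}·(+1)^1·(+1)^1 = +1.
(15334, -41 / ℚ) ramifies at {2, 17}: a division algebra.

[2, 17]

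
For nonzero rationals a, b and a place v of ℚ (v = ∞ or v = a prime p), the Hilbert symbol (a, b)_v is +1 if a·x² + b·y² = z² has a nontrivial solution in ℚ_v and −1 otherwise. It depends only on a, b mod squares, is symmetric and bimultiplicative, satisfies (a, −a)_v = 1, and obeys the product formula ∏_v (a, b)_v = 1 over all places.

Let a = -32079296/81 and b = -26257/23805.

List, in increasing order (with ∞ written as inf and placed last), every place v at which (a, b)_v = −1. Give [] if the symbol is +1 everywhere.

[7, 23, 31, inf]

(a, b) ≡ (-501239, -1085) mod (ℚ^×)²; places V = {2, 3, 5, 7, 11, 19, 23, 31, 37, ∞}.
(a,b)_31: α=1, u≡3; β=1, v≡24 (mod 31); (3|31)=-1, (24|31)=-1; sign (−1)^1·-1^1·-1^1 = -1.
(a,b)_5: α=0, u≡4; β=-1, v≡3 (mod 5); (4|5)=+1, (3|5)=-1; sign (−1)^0·+1^-1·-1^0 = +1.
(a,b)_∞: sgn(-501239)=−, sgn(-1085)=−, so -1.
(a,b)_19: α=1, u≡14; β=0, v≡9 (mod 19); (14|19)=-1, (9|19)=+1; sign (−1)^0·-1^0·+1^1 = +1.
(a,b)_7: α=0, u≡6; β=1, v≡3 (mod 7); (6|7)=-1, (3|7)=-1; sign (−1)^0·-1^1·-1^0 = -1.
(a,b)_3: α=-4, u≡1; β=-2, v≡1 (mod 3); (1|3)=+1, (1|3)=+1; sign (−1)^0·+1^-2·+1^-4 = +1.
(a,b)_23: α=1, u≡5; β=-2, v≡14 (mod 23); (5|23)=-1, (14|23)=-1; sign (−1)^0·-1^-2·-1^1 = -1.
(a,b)_11: α=0, u≡1; β=2, v≡3 (mod 11); (1|11)=+1, (3|11)=+1; sign (−1)^0·+1^2·+1^0 = +1.
(a,b)_37: α=1, u≡23; β=0, v≡30 (mod 37); (23|37)=-1, (30|37)=+1; sign (−1)^0·-1^0·+1^1 = +1.
(a,b)_2: α=6, β=0; u≡1, v≡3 (mod 8); ε(u)ε(v)=0·1, αω(v)=6·1, βω(u)=0·0; sum ≡ 0  ⇒  +1.
(-501239, -1085 / ℚ) ramifies at {7, 23, 31, ∞}: a division algebra.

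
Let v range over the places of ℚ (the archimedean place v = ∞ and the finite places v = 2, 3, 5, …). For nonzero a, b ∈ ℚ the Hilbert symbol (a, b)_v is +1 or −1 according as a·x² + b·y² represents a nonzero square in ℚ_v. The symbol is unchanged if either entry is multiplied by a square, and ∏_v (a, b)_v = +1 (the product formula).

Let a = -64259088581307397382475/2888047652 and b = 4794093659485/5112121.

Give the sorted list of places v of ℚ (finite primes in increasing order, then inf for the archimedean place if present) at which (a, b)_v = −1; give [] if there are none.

[5, 13, 29, 37]

(a, b) ≡ (-54723, 1885) mod (ℚ^×)²; places V = {2, 3, 5, 7, 13, 17, 19, 29, 37, 47, ∞}.
(a,b)_17: α=-1, u≡5; β=-2, v≡16 (mod 17); (5|17)=-1, (16|17)=+1; sign (−1)^0·-1^-2·+1^-1 = +1.
(a,b)_7: α=-6, u≡3; β=-2, v≡4 (mod 7); (3|7)=-1, (4|7)=+1; sign (−1)^0·-1^-2·+1^-6 = +1.
(a,b)_13: α=2, u≡2; β=1, v≡6 (mod 13); (2|13)=-1, (6|13)=-1; sign (−1)^0·-1^1·-1^2 = -1.
(a,b)_2: α=-2, β=0; u≡5, v≡5 (mod 8); ε(u)ε(v)=0·0, αω(v)=-2·1, βω(u)=0·1; sum ≡ 0  ⇒  +1.
(a,b)_5: α=2, u≡3; β=1, v≡2 (mod 5); (3|5)=-1, (2|5)=-1; sign (−1)^0·-1^1·-1^2 = -1.
(a,b)_37: α=3, u≡27; β=2, v≡14 (mod 37); (27|37)=+1, (14|37)=-1; sign (−1)^0·+1^2·-1^3 = -1.
(a,b)_3: α=1, u≡2; β=0, v≡1 (mod 3); (2|3)=-1, (1|3)=+1; sign (−1)^0·-1^0·+1^1 = +1.
(a,b)_19: α=-2, u≡5; β=-2, v≡4 (mod 19); (5|19)=+1, (4|19)=+1; sign (−1)^0·+1^-2·+1^-2 = +1.
(a,b)_29: α=5, u≡18; β=3, v≡7 (mod 29); (18|29)=-1, (7|29)=+1; sign (−1)^0·-1^3·+1^5 = -1.
(a,b)_47: α=4, u≡34; β=2, v≡41 (mod 47); (34|47)=+1, (41|47)=-1; sign (−1)^0·+1^2·-1^4 = +1.
(a,b)_∞: sgn(-54723)=−, sgn(1885)=+, so +1.
Ram(-54723, 1885) = {5, 13, 29, 37}; no ℚ_5-point on the conic.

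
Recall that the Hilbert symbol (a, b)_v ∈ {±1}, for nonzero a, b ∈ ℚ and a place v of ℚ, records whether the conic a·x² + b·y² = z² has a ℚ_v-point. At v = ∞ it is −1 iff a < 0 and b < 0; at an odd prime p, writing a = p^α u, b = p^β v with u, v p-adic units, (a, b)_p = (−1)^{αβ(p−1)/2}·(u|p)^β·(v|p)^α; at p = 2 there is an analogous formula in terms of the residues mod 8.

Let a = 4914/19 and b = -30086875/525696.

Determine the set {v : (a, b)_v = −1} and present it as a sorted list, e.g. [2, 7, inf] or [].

Mod squares: a ≡ 10374, b ≡ -546. Check v ∈ {∞, 2, 3, 5, 7, 13, 19, 23, 37}.
v=2: v_2(a)=1, v_2(b)=-7; units ≡ 3, 7 (mod 8); ε·ε+αω+βω = 1·1+1·0+-7·1 ≡ 0  ⇒  (a,b)_2 = +1.
v=19: a=19^-1·(≡12), b=19^0·(≡6) mod 19; (12|19)=-1, (6|19)=+1; (−1)^{-1·0·9}·(-1)^0·(+1)^-1 = +1.
v=3: a=3^3·(≡2), b=3^-1·(≡1) mod 3; (2|3)=-1, (1|3)=+1; (−1)^{3·-1·1}·(-1)^-1·(+1)^3 = +1.
v=7: a=7^1·(≡6), b=7^1·(≡5) mod 7; (6|7)=-1, (5|7)=-1; (−1)^{1·1·3}·(-1)^1·(-1)^1 = -1.
v=∞: 10374 > 0 and -546 < 0  ⇒  (a,b)_∞ = +1.
v=37: a=37^0·(≡23), b=37^-2·(≡27) mod 37; (23|37)=-1, (27|37)=+1; (−1)^{0·-2·18}·(-1)^-2·(+1)^0 = +1.
v=5: a=5^0·(≡1), b=5^4·(≡1) mod 5; (1|5)=+1, (1|5)=+1; (−1)^{0·4·2}·(+1)^4·(+1)^0 = +1.
v=13: a=13^1·(≡11), b=13^1·(≡1) mod 13; (11|13)=-1, (1|13)=+1; (−1)^{1·1·6}·(-1)^1·(+1)^1 = -1.
v=23: a=23^0·(≡2), b=23^2·(≡12) mod 23; (2|23)=+1, (12|23)=+1; (−1)^{0·2·11}·(+1)^2·(+1)^0 = +1.
Ram(10374, -546) = {7, 13}; no ℚ_7-point on the conic.

[7, 13]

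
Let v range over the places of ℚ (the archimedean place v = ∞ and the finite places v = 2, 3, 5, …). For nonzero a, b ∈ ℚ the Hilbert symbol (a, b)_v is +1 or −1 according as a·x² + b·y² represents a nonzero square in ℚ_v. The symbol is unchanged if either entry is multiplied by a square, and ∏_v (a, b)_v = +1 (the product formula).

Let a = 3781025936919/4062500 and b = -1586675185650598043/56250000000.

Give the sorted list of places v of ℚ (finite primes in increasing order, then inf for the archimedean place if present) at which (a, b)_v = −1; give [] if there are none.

[5, 13, 19, 37]

Mod squares: a ≡ 776815, b ≡ -1553630. Check v ∈ {∞, 2, 3, 5, 7, 11, 13, 17, 19, 37}.
v=13: a=13^-1·(≡6), b=13^1·(≡1) mod 13; (6|13)=-1, (1|13)=+1; (−1)^{-1·1·6}·(-1)^1·(+1)^-1 = -1.
v=∞: 776815 > 0 and -1553630 < 0  ⇒  (a,b)_∞ = +1.
v=17: a=17^1·(≡15), b=17^1·(≡9) mod 17; (15|17)=+1, (9|17)=+1; (−1)^{1·1·8}·(+1)^1·(+1)^1 = +1.
v=19: a=19^1·(≡5), b=19^1·(≡5) mod 19; (5|19)=+1, (5|19)=+1; (−1)^{1·1·9}·(+1)^1·(+1)^1 = -1.
v=5: a=5^-7·(≡2), b=5^-11·(≡1) mod 5; (2|5)=-1, (1|5)=+1; (−1)^{-7·-11·2}·(-1)^-11·(+1)^-7 = -1.
v=3: a=3^2·(≡1), b=3^-2·(≡1) mod 3; (1|3)=+1, (1|3)=+1; (−1)^{2·-2·1}·(+1)^-2·(+1)^2 = +1.
v=11: a=11^4·(≡7), b=11^6·(≡6) mod 11; (7|11)=-1, (6|11)=-1; (−1)^{4·6·5}·(-1)^6·(-1)^4 = +1.
v=37: a=37^1·(≡10), b=37^1·(≡23) mod 37; (10|37)=+1, (23|37)=-1; (−1)^{1·1·18}·(+1)^1·(-1)^1 = -1.
v=7: a=7^4·(≡2), b=7^8·(≡6) mod 7; (2|7)=+1, (6|7)=-1; (−1)^{4·8·3}·(+1)^8·(-1)^4 = +1.
v=2: v_2(a)=-2, v_2(b)=-7; units ≡ 7, 1 (mod 8); ε·ε+αω+βω = 1·0+-2·0+-7·0 ≡ 0  ⇒  (a,b)_2 = +1.
|Ram(776815, -1553630)| = 4, even; anisotropic at {5, 13, 19, 37}.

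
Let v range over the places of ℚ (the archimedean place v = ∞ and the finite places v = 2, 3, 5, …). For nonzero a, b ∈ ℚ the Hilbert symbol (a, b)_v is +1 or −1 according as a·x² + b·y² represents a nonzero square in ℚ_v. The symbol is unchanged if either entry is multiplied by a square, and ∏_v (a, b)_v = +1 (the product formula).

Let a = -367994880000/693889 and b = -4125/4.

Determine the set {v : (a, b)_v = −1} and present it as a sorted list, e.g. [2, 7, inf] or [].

(a, b) ≡ (-33, -165) mod (ℚ^×)²; places V = {2, 3, 5, 7, 11, 17, ∞}.
(a,b)_11: α=3, u≡8; β=1, v≡8 (mod 11); (8|11)=-1, (8|11)=-1; sign (−1)^1·-1^1·-1^3 = -1.
(a,b)_7: α=-4, u≡4; β=0, v≡3 (mod 7); (4|7)=+1, (3|7)=-1; sign (−1)^0·+1^0·-1^-4 = +1.
(a,b)_3: α=3, u≡1; β=1, v≡2 (mod 3); (1|3)=+1, (2|3)=-1; sign (−1)^1·+1^1·-1^3 = +1.
(a,b)_∞: sgn(-33)=−, sgn(-165)=−, so -1.
(a,b)_2: α=14, β=-2; u≡7, v≡3 (mod 8); ε(u)ε(v)=1·1, αω(v)=14·1, βω(u)=-2·0; sum ≡ 1  ⇒  -1.
(a,b)_5: α=4, u≡3; β=3, v≡3 (mod 5); (3|5)=-1, (3|5)=-1; sign (−1)^0·-1^3·-1^4 = -1.
(a,b)_17: α=-2, u≡4; β=0, v≡10 (mod 17); (4|17)=+1, (10|17)=-1; sign (−1)^0·+1^0·-1^-2 = +1.
(-33, -165 / ℚ) ramifies at {2, 5, 11, ∞}: a division algebra.

[2, 5, 11, inf]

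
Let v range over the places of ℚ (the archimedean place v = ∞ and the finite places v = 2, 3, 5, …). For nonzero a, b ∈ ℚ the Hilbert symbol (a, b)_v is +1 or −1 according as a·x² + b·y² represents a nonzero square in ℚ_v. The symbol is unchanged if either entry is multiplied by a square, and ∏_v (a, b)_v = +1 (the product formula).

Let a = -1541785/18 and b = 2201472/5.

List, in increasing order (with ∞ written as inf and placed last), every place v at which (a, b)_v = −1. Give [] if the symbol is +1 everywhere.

[5, 7]

Mod squares: a ≡ -62930, b ≡ 390. Check v ∈ {∞, 2, 3, 5, 7, 13, 29, 31}.
v=5: a=5^1·(≡1), b=5^-1·(≡2) mod 5; (1|5)=+1, (2|5)=-1; (−1)^{1·-1·2}·(+1)^-1·(-1)^1 = -1.
v=31: a=31^1·(≡8), b=31^0·(≡20) mod 31; (8|31)=+1, (20|31)=+1; (−1)^{1·0·15}·(+1)^0·(+1)^1 = +1.
v=3: a=3^-2·(≡1), b=3^3·(≡1) mod 3; (1|3)=+1, (1|3)=+1; (−1)^{-2·3·1}·(+1)^3·(+1)^-2 = +1.
v=2: v_2(a)=-1, v_2(b)=7; units ≡ 7, 3 (mod 8); ε·ε+αω+βω = 1·1+-1·1+7·0 ≡ 0  ⇒  (a,b)_2 = +1.
v=13: a=13^0·(≡3), b=13^1·(≡9) mod 13; (3|13)=+1, (9|13)=+1; (−1)^{0·1·6}·(+1)^1·(+1)^0 = +1.
v=7: a=7^3·(≡5), b=7^2·(≡6) mod 7; (5|7)=-1, (6|7)=-1; (−1)^{3·2·3}·(-1)^2·(-1)^3 = -1.
v=29: a=29^1·(≡6), b=29^0·(≡28) mod 29; (6|29)=+1, (28|29)=+1; (−1)^{1·0·14}·(+1)^0·(+1)^1 = +1.
v=∞: -62930 < 0 and 390 > 0  ⇒  (a,b)_∞ = +1.
(-62930, 390 / ℚ) ramifies at {5, 7}: a division algebra.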